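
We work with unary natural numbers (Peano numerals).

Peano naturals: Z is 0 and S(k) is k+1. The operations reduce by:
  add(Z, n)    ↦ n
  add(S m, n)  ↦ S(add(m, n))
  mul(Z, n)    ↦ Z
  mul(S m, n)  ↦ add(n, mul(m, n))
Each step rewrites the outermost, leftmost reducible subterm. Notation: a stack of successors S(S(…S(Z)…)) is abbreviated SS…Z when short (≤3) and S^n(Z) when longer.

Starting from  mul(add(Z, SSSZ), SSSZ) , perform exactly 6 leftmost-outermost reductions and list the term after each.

Answer: after 6 steps: S(S(S(mul(SSZ, SSSZ))))

Working:
  start: mul(add(Z, SSSZ), SSSZ)
  step 1: mul(SSSZ, SSSZ)
  step 2: add(SSSZ, mul(SSZ, SSSZ))
  step 3: S(add(SSZ, mul(SSZ, SSSZ)))
  step 4: S(S(add(SZ, mul(SSZ, SSSZ))))
  step 5: S(S(S(add(Z, mul(SSZ, SSSZ)))))
  step 6: S(S(S(mul(SSZ, SSSZ))))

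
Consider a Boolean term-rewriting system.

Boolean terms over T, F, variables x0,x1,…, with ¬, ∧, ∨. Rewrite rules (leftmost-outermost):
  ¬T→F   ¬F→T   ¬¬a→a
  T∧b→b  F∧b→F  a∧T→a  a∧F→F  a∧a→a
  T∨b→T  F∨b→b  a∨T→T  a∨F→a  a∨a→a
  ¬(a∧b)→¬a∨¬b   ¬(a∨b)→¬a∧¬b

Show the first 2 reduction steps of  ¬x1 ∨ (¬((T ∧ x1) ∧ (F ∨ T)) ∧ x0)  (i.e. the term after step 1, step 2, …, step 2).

  start: ¬x1 ∨ (¬((T ∧ x1) ∧ (F ∨ T)) ∧ x0)
  →1  ¬x1 ∨ ((¬(T ∧ x1) ∨ ¬(F ∨ T)) ∧ x0)
  →2  ¬x1 ∨ (((¬T ∨ ¬x1) ∨ ¬(F ∨ T)) ∧ x0)

Answer: after 2 steps: ¬x1 ∨ (((¬T ∨ ¬x1) ∨ ¬(F ∨ T)) ∧ x0)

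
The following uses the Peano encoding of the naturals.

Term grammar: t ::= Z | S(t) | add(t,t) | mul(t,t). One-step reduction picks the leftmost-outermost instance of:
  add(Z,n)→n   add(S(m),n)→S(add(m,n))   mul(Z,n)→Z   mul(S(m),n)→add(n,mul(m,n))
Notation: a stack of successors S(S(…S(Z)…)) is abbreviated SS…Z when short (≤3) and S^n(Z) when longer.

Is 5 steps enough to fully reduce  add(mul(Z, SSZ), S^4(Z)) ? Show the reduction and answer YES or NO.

  start: add(mul(Z, SSZ), S^4(Z))
  step 1: add(Z, S^4(Z))
  step 2: S^4(Z)

Answer: YES — reaches normal form S^4(Z) in 2 ≤ 5 steps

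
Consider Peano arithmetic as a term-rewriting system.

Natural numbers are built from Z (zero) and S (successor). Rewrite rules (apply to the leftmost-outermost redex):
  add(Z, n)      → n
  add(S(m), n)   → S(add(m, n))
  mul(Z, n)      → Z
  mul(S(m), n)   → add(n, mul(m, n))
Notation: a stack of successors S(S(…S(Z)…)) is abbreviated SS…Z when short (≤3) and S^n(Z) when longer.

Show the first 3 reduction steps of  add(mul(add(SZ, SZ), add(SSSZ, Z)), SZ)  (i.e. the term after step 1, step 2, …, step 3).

Answer: after 3 steps: add(add(S(add(SSZ, Z)), mul(add(Z, SZ), add(SSSZ, Z))), SZ)

Derivation:
  start: add(mul(add(SZ, SZ), add(SSSZ, Z)), SZ)
  →1  add(mul(S(add(Z, SZ)), add(SSSZ, Z)), SZ)
  →2  add(add(add(SSSZ, Z), mul(add(Z, SZ), add(SSSZ, Z))), SZ)
  →3  add(add(S(add(SSZ, Z)), mul(add(Z, SZ), add(SSSZ, Z))), SZ)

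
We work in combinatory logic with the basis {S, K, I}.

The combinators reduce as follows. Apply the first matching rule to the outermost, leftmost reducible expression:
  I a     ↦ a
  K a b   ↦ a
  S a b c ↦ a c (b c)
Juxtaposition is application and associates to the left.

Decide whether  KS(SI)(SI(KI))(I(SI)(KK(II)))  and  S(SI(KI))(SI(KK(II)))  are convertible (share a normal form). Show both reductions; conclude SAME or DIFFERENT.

Answer: SAME — A ⇓ S(SI(KI))(SIK), B ⇓ S(SI(KI))(SIK)

Derivation:
Term A:
  start: KS(SI)(SI(KI))(I(SI)(KK(II)))
  →1  S(SI(KI))(I(SI)(KK(II)))
  →2  S(SI(KI))(SI(KK(II)))
  →3  S(SI(KI))(SIK)

Term B:
  start: S(SI(KI))(SI(KK(II)))
  →1  S(SI(KI))(SIK)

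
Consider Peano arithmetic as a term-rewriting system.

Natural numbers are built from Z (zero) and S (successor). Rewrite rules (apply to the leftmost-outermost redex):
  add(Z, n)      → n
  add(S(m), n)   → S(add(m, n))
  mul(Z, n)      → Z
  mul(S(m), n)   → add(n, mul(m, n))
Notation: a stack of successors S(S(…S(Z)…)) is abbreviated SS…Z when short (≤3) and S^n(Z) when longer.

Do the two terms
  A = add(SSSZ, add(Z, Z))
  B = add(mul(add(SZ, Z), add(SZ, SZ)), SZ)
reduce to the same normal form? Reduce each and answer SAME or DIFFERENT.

Term A:
  start: add(SSSZ, add(Z, Z))
  [1] S(add(SSZ, add(Z, Z)))
  [2] S(S(add(SZ, add(Z, Z))))
  [3] S(S(S(add(Z, add(Z, Z)))))
  [4] S(S(S(add(Z, Z))))
  [5] SSSZ

Term B:
  start: add(mul(add(SZ, Z), add(SZ, SZ)), SZ)
  [1] add(mul(S(add(Z, Z)), add(SZ, SZ)), SZ)
  [2] add(add(add(SZ, SZ), mul(add(Z, Z), add(SZ, SZ))), SZ)
  [3] add(add(S(add(Z, SZ)), mul(add(Z, Z), add(SZ, SZ))), SZ)
  [4] add(S(add(add(Z, SZ), mul(add(Z, Z), add(SZ, SZ)))), SZ)
  [5] S(add(add(add(Z, SZ), mul(add(Z, Z), add(SZ, SZ))), SZ))
  [6] S(add(add(SZ, mul(add(Z, Z), add(SZ, SZ))), SZ))
  [7] S(add(S(add(Z, mul(add(Z, Z), add(SZ, SZ)))), SZ))
  [8] S(S(add(add(Z, mul(add(Z, Z), add(SZ, SZ))), SZ)))
  [9] S(S(add(mul(add(Z, Z), add(SZ, SZ)), SZ)))
  [10] S(S(add(mul(Z, add(SZ, SZ)), SZ)))
  [11] S(S(add(Z, SZ)))
  [12] SSSZ

Answer: SAME — A ⇓ SSSZ, B ⇓ SSSZ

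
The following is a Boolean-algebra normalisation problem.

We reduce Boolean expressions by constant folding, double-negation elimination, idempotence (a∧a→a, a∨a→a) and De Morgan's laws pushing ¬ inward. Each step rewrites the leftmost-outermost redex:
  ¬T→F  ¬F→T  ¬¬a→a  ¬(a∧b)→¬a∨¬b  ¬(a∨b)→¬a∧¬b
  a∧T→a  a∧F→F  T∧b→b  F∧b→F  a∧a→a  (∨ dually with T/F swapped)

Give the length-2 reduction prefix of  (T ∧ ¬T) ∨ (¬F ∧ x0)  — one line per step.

Answer: after 2 steps: F ∨ (¬F ∧ x0)

Reduction:
  start: (T ∧ ¬T) ∨ (¬F ∧ x0)
  [1] ¬T ∨ (¬F ∧ x0)
  [2] F ∨ (¬F ∧ x0)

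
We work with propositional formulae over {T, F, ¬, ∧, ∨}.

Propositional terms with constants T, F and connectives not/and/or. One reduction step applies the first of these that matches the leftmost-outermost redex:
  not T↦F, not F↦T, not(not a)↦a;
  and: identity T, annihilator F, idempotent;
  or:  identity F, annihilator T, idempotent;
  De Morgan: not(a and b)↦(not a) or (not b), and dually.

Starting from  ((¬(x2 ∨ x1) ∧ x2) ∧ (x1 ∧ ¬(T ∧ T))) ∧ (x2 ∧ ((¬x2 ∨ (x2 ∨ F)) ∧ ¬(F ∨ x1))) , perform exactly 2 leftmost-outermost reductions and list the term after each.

Answer: after 2 steps: (((¬x2 ∧ ¬x1) ∧ x2) ∧ (x1 ∧ (¬T ∨ ¬T))) ∧ (x2 ∧ ((¬x2 ∨ (x2 ∨ F)) ∧ ¬(F ∨ x1)))

Reduction:
  start: ((¬(x2 ∨ x1) ∧ x2) ∧ (x1 ∧ ¬(T ∧ T))) ∧ (x2 ∧ ((¬x2 ∨ (x2 ∨ F)) ∧ ¬(F ∨ x1)))
  [1] (((¬x2 ∧ ¬x1) ∧ x2) ∧ (x1 ∧ ¬(T ∧ T))) ∧ (x2 ∧ ((¬x2 ∨ (x2 ∨ F)) ∧ ¬(F ∨ x1)))
  [2] (((¬x2 ∧ ¬x1) ∧ x2) ∧ (x1 ∧ (¬T ∨ ¬T))) ∧ (x2 ∧ ((¬x2 ∨ (x2 ∨ F)) ∧ ¬(F ∨ x1)))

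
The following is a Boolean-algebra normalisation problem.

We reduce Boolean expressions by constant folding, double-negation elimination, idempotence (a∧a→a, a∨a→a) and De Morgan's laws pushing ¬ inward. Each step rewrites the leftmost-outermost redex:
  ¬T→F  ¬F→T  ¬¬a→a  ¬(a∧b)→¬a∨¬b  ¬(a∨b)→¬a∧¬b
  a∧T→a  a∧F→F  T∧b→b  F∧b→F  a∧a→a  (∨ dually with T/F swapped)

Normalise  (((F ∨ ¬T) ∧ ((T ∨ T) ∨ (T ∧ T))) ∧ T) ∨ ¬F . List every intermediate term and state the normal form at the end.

Answer: normal form = T  (in 6 steps)

Derivation:
  start: (((F ∨ ¬T) ∧ ((T ∨ T) ∨ (T ∧ T))) ∧ T) ∨ ¬F
  →1  ((F ∨ ¬T) ∧ ((T ∨ T) ∨ (T ∧ T))) ∨ ¬F
  →2  (¬T ∧ ((T ∨ T) ∨ (T ∧ T))) ∨ ¬F
  →3  (F ∧ ((T ∨ T) ∨ (T ∧ T))) ∨ ¬F
  →4  F ∨ ¬F
  →5  ¬F
  →6  T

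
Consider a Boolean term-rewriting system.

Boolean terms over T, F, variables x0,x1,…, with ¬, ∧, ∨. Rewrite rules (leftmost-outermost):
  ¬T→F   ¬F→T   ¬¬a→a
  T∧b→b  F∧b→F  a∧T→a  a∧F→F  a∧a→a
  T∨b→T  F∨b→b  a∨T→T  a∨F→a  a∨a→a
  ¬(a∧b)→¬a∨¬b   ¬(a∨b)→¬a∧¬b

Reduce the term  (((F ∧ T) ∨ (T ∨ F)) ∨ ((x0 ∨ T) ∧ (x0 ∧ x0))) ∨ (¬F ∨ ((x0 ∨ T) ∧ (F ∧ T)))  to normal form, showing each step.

  start: (((F ∧ T) ∨ (T ∨ F)) ∨ ((x0 ∨ T) ∧ (x0 ∧ x0))) ∨ (¬F ∨ ((x0 ∨ T) ∧ (F ∧ T)))
  [1] ((F ∨ (T ∨ F)) ∨ ((x0 ∨ T) ∧ (x0 ∧ x0))) ∨ (¬F ∨ ((x0 ∨ T) ∧ (F ∧ T)))
  [2] ((T ∨ F) ∨ ((x0 ∨ T) ∧ (x0 ∧ x0))) ∨ (¬F ∨ ((x0 ∨ T) ∧ (F ∧ T)))
  [3] (T ∨ ((x0 ∨ T) ∧ (x0 ∧ x0))) ∨ (¬F ∨ ((x0 ∨ T) ∧ (F ∧ T)))
  [4] T ∨ (¬F ∨ ((x0 ∨ T) ∧ (F ∧ T)))
  [5] T

Answer: normal form = T  (in 5 steps)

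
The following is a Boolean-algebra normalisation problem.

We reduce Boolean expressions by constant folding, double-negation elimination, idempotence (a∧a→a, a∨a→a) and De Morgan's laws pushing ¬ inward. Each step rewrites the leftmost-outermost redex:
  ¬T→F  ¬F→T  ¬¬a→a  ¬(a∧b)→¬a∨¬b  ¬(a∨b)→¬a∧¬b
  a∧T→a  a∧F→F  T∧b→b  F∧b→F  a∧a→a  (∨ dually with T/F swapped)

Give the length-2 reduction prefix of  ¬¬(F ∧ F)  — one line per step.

  start: ¬¬(F ∧ F)
  [1] F ∧ F
  [2] F

Answer: after 2 steps: F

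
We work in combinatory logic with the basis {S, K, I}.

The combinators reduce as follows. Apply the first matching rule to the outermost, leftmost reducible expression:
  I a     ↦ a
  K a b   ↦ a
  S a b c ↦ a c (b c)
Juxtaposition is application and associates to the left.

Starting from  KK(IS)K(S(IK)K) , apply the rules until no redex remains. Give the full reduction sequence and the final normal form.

  start: KK(IS)K(S(IK)K)
  [1] KK(S(IK)K)
  [2] K

Answer: normal form = K  (in 2 steps)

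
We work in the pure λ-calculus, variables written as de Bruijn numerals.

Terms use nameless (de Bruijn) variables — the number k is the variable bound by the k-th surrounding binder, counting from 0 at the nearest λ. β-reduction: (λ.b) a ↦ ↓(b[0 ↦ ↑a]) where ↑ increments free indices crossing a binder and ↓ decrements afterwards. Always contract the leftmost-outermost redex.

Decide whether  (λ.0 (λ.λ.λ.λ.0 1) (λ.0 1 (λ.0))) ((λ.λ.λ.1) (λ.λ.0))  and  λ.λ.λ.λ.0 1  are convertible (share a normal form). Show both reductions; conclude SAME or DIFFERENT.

Term A:
  start: (λ.0 (λ.λ.λ.λ.0 1) (λ.0 1 (λ.0))) ((λ.λ.λ.1) (λ.λ.0))
  [1] (λ.λ.λ.1) (λ.λ.0) (λ.λ.λ.λ.0 1) (λ.0 ((λ.λ.λ.1) (λ.λ.0)) (λ.0))
  [2] (λ.λ.1) (λ.λ.λ.λ.0 1) (λ.0 ((λ.λ.λ.1) (λ.λ.0)) (λ.0))
  [3] (λ.λ.λ.λ.λ.0 1) (λ.0 ((λ.λ.λ.1) (λ.λ.0)) (λ.0))
  [4] λ.λ.λ.λ.0 1

Term B:
  start: λ.λ.λ.λ.0 1

Answer: SAME — A ⇓ λ.λ.λ.λ.0 1, B ⇓ λ.λ.λ.λ.0 1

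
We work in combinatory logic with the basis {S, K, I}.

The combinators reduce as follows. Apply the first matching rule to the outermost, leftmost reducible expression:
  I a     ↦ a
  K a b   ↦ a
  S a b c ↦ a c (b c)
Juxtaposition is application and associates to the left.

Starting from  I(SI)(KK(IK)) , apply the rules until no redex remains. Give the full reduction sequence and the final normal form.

Answer: normal form = SIK  (in 2 steps)

Derivation:
  start: I(SI)(KK(IK))
  step 1: SI(KK(IK))
  step 2: SIK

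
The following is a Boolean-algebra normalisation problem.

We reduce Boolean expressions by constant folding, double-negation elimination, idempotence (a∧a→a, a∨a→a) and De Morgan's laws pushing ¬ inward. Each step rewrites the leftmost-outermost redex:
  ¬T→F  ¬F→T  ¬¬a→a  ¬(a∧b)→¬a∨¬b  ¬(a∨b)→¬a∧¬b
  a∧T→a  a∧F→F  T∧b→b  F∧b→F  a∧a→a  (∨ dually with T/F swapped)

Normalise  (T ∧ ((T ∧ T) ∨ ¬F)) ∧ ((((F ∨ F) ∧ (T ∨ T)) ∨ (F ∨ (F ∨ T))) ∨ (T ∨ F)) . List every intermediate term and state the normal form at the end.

  start: (T ∧ ((T ∧ T) ∨ ¬F)) ∧ ((((F ∨ F) ∧ (T ∨ T)) ∨ (F ∨ (F ∨ T))) ∨ (T ∨ F))
  step 1: ((T ∧ T) ∨ ¬F) ∧ ((((F ∨ F) ∧ (T ∨ T)) ∨ (F ∨ (F ∨ T))) ∨ (T ∨ F))
  step 2: (T ∨ ¬F) ∧ ((((F ∨ F) ∧ (T ∨ T)) ∨ (F ∨ (F ∨ T))) ∨ (T ∨ F))
  step 3: T ∧ ((((F ∨ F) ∧ (T ∨ T)) ∨ (F ∨ (F ∨ T))) ∨ (T ∨ F))
  step 4: (((F ∨ F) ∧ (T ∨ T)) ∨ (F ∨ (F ∨ T))) ∨ (T ∨ F)
  step 5: ((F ∧ (T ∨ T)) ∨ (F ∨ (F ∨ T))) ∨ (T ∨ F)
  step 6: (F ∨ (F ∨ (F ∨ T))) ∨ (T ∨ F)
  step 7: (F ∨ (F ∨ T)) ∨ (T ∨ F)
  step 8: (F ∨ T) ∨ (T ∨ F)
  step 9: T ∨ (T ∨ F)
  step 10: T

Answer: normal form = T  (in 10 steps)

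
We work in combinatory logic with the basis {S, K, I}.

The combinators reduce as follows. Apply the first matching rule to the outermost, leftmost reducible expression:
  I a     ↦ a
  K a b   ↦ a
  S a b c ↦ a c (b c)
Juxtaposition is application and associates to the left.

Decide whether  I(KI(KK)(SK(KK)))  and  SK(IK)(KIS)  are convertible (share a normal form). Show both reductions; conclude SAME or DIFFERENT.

Answer: DIFFERENT — A ⇓ SK(KK), B ⇓ I

Derivation:
Term A:
  start: I(KI(KK)(SK(KK)))
  →1  KI(KK)(SK(KK))
  →2  I(SK(KK))
  →3  SK(KK)

Term B:
  start: SK(IK)(KIS)
  →1  K(KIS)(IK(KIS))
  →2  KIS
  →3  I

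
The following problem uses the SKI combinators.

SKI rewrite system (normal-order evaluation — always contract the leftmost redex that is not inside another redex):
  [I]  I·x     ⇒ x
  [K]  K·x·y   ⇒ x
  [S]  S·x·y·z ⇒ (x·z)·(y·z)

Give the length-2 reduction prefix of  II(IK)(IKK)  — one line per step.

  start: II(IK)(IKK)
  [1] I(IK)(IKK)
  [2] IK(IKK)

Answer: after 2 steps: IK(IKK)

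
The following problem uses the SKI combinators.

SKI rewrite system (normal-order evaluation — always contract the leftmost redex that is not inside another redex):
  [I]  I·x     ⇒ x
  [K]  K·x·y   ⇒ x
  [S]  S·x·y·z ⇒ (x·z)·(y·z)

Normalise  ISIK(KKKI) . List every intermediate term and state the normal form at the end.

  start: ISIK(KKKI)
  [1] SIK(KKKI)
  [2] I(KKKI)(K(KKKI))
  [3] KKKI(K(KKKI))
  [4] KI(K(KKKI))
  [5] I

Answer: normal form = I  (in 5 steps)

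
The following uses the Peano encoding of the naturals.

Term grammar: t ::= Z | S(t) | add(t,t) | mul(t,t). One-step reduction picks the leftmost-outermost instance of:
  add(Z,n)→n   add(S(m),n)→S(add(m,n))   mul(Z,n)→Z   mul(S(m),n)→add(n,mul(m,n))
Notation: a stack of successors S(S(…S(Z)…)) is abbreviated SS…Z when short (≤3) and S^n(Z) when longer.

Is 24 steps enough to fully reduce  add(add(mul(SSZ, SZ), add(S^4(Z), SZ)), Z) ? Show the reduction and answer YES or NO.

  start: add(add(mul(SSZ, SZ), add(S^4(Z), SZ)), Z)
  [1] add(add(add(SZ, mul(SZ, SZ)), add(S^4(Z), SZ)), Z)
  [2] add(add(S(add(Z, mul(SZ, SZ))), add(S^4(Z), SZ)), Z)
  [3] add(S(add(add(Z, mul(SZ, SZ)), add(S^4(Z), SZ))), Z)
  [4] S(add(add(add(Z, mul(SZ, SZ)), add(S^4(Z), SZ)), Z))
  [5] S(add(add(mul(SZ, SZ), add(S^4(Z), SZ)), Z))
  [6] S(add(add(add(SZ, mul(Z, SZ)), add(S^4(Z), SZ)), Z))
  [7] S(add(add(S(add(Z, mul(Z, SZ))), add(S^4(Z), SZ)), Z))
  [8] S(add(S(add(add(Z, mul(Z, SZ)), add(S^4(Z), SZ))), Z))
  [9] S(S(add(add(add(Z, mul(Z, SZ)), add(S^4(Z), SZ)), Z)))
  [10] S(S(add(add(mul(Z, SZ), add(S^4(Z), SZ)), Z)))
  [11] S(S(add(add(Z, add(S^4(Z), SZ)), Z)))
  [12] S(S(add(add(S^4(Z), SZ), Z)))
  [13] S(S(add(S(add(SSSZ, SZ)), Z)))
  [14] S(S(S(add(add(SSSZ, SZ), Z))))
  [15] S(S(S(add(S(add(SSZ, SZ)), Z))))
  [16] S(S(S(S(add(add(SSZ, SZ), Z)))))
  [17] S(S(S(S(add(S(add(SZ, SZ)), Z)))))
  [18] S(S(S(S(S(add(add(SZ, SZ), Z))))))
  [19] S(S(S(S(S(add(S(add(Z, SZ)), Z))))))
  [20] S(S(S(S(S(S(add(add(Z, SZ), Z)))))))
  [21] S(S(S(S(S(S(add(SZ, Z)))))))
  [22] S(S(S(S(S(S(S(add(Z, Z))))))))
  [23] S^7(Z)

Answer: YES — reaches normal form S^7(Z) in 23 ≤ 24 steps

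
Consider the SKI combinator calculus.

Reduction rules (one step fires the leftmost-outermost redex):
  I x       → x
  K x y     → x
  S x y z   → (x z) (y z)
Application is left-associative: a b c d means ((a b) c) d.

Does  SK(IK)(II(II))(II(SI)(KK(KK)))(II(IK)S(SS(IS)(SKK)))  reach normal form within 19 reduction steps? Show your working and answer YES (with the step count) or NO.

  start: SK(IK)(II(II))(II(SI)(KK(KK)))(II(IK)S(SS(IS)(SKK)))
  step 1: K(II(II))(IK(II(II)))(II(SI)(KK(KK)))(II(IK)S(SS(IS)(SKK)))
  step 2: II(II)(II(SI)(KK(KK)))(II(IK)S(SS(IS)(SKK)))
  step 3: I(II)(II(SI)(KK(KK)))(II(IK)S(SS(IS)(SKK)))
  step 4: II(II(SI)(KK(KK)))(II(IK)S(SS(IS)(SKK)))
  step 5: I(II(SI)(KK(KK)))(II(IK)S(SS(IS)(SKK)))
  step 6: II(SI)(KK(KK))(II(IK)S(SS(IS)(SKK)))
  step 7: I(SI)(KK(KK))(II(IK)S(SS(IS)(SKK)))
  step 8: SI(KK(KK))(II(IK)S(SS(IS)(SKK)))
  step 9: I(II(IK)S(SS(IS)(SKK)))(KK(KK)(II(IK)S(SS(IS)(SKK))))
  step 10: II(IK)S(SS(IS)(SKK))(KK(KK)(II(IK)S(SS(IS)(SKK))))
  step 11: I(IK)S(SS(IS)(SKK))(KK(KK)(II(IK)S(SS(IS)(SKK))))
  step 12: IKS(SS(IS)(SKK))(KK(KK)(II(IK)S(SS(IS)(SKK))))
  step 13: KS(SS(IS)(SKK))(KK(KK)(II(IK)S(SS(IS)(SKK))))
  step 14: S(KK(KK)(II(IK)S(SS(IS)(SKK))))
  step 15: S(K(II(IK)S(SS(IS)(SKK))))
  step 16: S(K(I(IK)S(SS(IS)(SKK))))
  step 17: S(K(IKS(SS(IS)(SKK))))
  step 18: S(K(KS(SS(IS)(SKK))))
  step 19: S(KS)

Answer: YES — reaches normal form S(KS) in 19 ≤ 19 steps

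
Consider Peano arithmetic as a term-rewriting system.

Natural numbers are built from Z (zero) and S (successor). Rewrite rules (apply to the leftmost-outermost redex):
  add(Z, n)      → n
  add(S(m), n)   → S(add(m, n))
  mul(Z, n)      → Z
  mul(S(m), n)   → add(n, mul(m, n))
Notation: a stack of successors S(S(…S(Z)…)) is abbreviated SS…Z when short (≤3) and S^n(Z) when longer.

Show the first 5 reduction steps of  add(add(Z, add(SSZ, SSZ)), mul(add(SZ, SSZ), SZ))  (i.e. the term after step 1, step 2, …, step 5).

  start: add(add(Z, add(SSZ, SSZ)), mul(add(SZ, SSZ), SZ))
  [1] add(add(SSZ, SSZ), mul(add(SZ, SSZ), SZ))
  [2] add(S(add(SZ, SSZ)), mul(add(SZ, SSZ), SZ))
  [3] S(add(add(SZ, SSZ), mul(add(SZ, SSZ), SZ)))
  [4] S(add(S(add(Z, SSZ)), mul(add(SZ, SSZ), SZ)))
  [5] S(S(add(add(Z, SSZ), mul(add(SZ, SSZ), SZ))))

Answer: after 5 steps: S(S(add(add(Z, SSZ), mul(add(SZ, SSZ), SZ))))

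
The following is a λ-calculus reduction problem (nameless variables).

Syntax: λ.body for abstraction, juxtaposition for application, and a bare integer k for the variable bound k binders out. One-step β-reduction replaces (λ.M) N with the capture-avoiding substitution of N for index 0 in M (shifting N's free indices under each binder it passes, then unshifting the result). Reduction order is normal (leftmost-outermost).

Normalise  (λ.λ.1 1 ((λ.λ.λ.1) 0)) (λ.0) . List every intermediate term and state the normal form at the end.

  start: (λ.λ.1 1 ((λ.λ.λ.1) 0)) (λ.0)
  step 1: λ.(λ.0) (λ.0) ((λ.λ.λ.1) 0)
  step 2: λ.(λ.0) ((λ.λ.λ.1) 0)
  step 3: λ.(λ.λ.λ.1) 0
  step 4: λ.λ.λ.1

Answer: normal form = λ.λ.λ.1  (in 4 steps)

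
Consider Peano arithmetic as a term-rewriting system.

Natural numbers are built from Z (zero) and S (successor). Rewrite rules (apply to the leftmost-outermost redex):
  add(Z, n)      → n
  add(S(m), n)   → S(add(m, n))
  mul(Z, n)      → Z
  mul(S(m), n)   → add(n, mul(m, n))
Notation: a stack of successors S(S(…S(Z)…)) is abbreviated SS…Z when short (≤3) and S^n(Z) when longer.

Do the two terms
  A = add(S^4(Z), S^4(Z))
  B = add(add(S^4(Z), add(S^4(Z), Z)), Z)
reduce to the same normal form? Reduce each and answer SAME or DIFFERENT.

Answer: SAME — A ⇓ S^8(Z), B ⇓ S^8(Z)

Reduction:
Term A:
  start: add(S^4(Z), S^4(Z))
  →1  S(add(SSSZ, S^4(Z)))
  →2  S(S(add(SSZ, S^4(Z))))
  →3  S(S(S(add(SZ, S^4(Z)))))
  →4  S(S(S(S(add(Z, S^4(Z))))))
  →5  S^8(Z)

Term B:
  start: add(add(S^4(Z), add(S^4(Z), Z)), Z)
  →1  add(S(add(SSSZ, add(S^4(Z), Z))), Z)
  →2  S(add(add(SSSZ, add(S^4(Z), Z)), Z))
  →3  S(add(S(add(SSZ, add(S^4(Z), Z))), Z))
  →4  S(S(add(add(SSZ, add(S^4(Z), Z)), Z)))
  →5  S(S(add(S(add(SZ, add(S^4(Z), Z))), Z)))
  →6  S(S(S(add(add(SZ, add(S^4(Z), Z)), Z))))
  →7  S(S(S(add(S(add(Z, add(S^4(Z), Z))), Z))))
  →8  S(S(S(S(add(add(Z, add(S^4(Z), Z)), Z)))))
  →9  S(S(S(S(add(add(S^4(Z), Z), Z)))))
  →10  S(S(S(S(add(S(add(SSSZ, Z)), Z)))))
  →11  S(S(S(S(S(add(add(SSSZ, Z), Z))))))
  →12  S(S(S(S(S(add(S(add(SSZ, Z)), Z))))))
  →13  S(S(S(S(S(S(add(add(SSZ, Z), Z)))))))
  →14  S(S(S(S(S(S(add(S(add(SZ, Z)), Z)))))))
  →15  S(S(S(S(S(S(S(add(add(SZ, Z), Z))))))))
  →16  S(S(S(S(S(S(S(add(S(add(Z, Z)), Z))))))))
  →17  S(S(S(S(S(S(S(S(add(add(Z, Z), Z)))))))))
  →18  S(S(S(S(S(S(S(S(add(Z, Z)))))))))
  →19  S^8(Z)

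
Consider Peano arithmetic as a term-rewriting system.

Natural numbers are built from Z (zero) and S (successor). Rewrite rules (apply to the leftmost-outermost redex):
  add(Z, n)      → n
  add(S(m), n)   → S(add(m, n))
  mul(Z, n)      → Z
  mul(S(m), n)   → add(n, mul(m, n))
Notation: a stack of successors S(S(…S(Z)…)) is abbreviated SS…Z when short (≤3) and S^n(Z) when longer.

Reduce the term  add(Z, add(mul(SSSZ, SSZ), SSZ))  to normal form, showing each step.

  start: add(Z, add(mul(SSSZ, SSZ), SSZ))
  [1] add(mul(SSSZ, SSZ), SSZ)
  [2] add(add(SSZ, mul(SSZ, SSZ)), SSZ)
  [3] add(S(add(SZ, mul(SSZ, SSZ))), SSZ)
  [4] S(add(add(SZ, mul(SSZ, SSZ)), SSZ))
  [5] S(add(S(add(Z, mul(SSZ, SSZ))), SSZ))
  [6] S(S(add(add(Z, mul(SSZ, SSZ)), SSZ)))
  [7] S(S(add(mul(SSZ, SSZ), SSZ)))
  [8] S(S(add(add(SSZ, mul(SZ, SSZ)), SSZ)))
  [9] S(S(add(S(add(SZ, mul(SZ, SSZ))), SSZ)))
  [10] S(S(S(add(add(SZ, mul(SZ, SSZ)), SSZ))))
  [11] S(S(S(add(S(add(Z, mul(SZ, SSZ))), SSZ))))
  [12] S(S(S(S(add(add(Z, mul(SZ, SSZ)), SSZ)))))
  [13] S(S(S(S(add(mul(SZ, SSZ), SSZ)))))
  [14] S(S(S(S(add(add(SSZ, mul(Z, SSZ)), SSZ)))))
  [15] S(S(S(S(add(S(add(SZ, mul(Z, SSZ))), SSZ)))))
  [16] S(S(S(S(S(add(add(SZ, mul(Z, SSZ)), SSZ))))))
  [17] S(S(S(S(S(add(S(add(Z, mul(Z, SSZ))), SSZ))))))
  [18] S(S(S(S(S(S(add(add(Z, mul(Z, SSZ)), SSZ)))))))
  [19] S(S(S(S(S(S(add(mul(Z, SSZ), SSZ)))))))
  [20] S(S(S(S(S(S(add(Z, SSZ)))))))
  [21] S^8(Z)

Answer: normal form = S^8(Z)  (in 21 steps)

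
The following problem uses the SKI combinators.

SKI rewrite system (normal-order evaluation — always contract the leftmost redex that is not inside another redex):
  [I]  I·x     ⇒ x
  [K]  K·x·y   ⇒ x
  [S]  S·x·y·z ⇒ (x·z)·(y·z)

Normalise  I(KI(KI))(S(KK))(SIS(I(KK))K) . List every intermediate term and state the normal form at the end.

  start: I(KI(KI))(S(KK))(SIS(I(KK))K)
  →1  KI(KI)(S(KK))(SIS(I(KK))K)
  →2  I(S(KK))(SIS(I(KK))K)
  →3  S(KK)(SIS(I(KK))K)
  →4  S(KK)(I(I(KK))(S(I(KK)))K)
  →5  S(KK)(I(KK)(S(I(KK)))K)
  →6  S(KK)(KK(S(I(KK)))K)
  →7  S(KK)(KK)

Answer: normal form = S(KK)(KK)  (in 7 steps)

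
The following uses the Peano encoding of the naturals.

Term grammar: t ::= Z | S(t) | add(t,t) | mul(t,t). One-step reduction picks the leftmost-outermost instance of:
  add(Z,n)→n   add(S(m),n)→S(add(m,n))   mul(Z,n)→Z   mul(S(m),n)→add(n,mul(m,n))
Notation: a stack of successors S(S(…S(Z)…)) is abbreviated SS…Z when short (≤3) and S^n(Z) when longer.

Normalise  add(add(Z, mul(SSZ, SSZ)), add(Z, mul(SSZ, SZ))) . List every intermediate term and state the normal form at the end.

Answer: normal form = S^6(Z)  (in 23 steps)

Working:
  start: add(add(Z, mul(SSZ, SSZ)), add(Z, mul(SSZ, SZ)))
  step 1: add(mul(SSZ, SSZ), add(Z, mul(SSZ, SZ)))
  step 2: add(add(SSZ, mul(SZ, SSZ)), add(Z, mul(SSZ, SZ)))
  step 3: add(S(add(SZ, mul(SZ, SSZ))), add(Z, mul(SSZ, SZ)))
  step 4: S(add(add(SZ, mul(SZ, SSZ)), add(Z, mul(SSZ, SZ))))
  step 5: S(add(S(add(Z, mul(SZ, SSZ))), add(Z, mul(SSZ, SZ))))
  step 6: S(S(add(add(Z, mul(SZ, SSZ)), add(Z, mul(SSZ, SZ)))))
  step 7: S(S(add(mul(SZ, SSZ), add(Z, mul(SSZ, SZ)))))
  step 8: S(S(add(add(SSZ, mul(Z, SSZ)), add(Z, mul(SSZ, SZ)))))
  step 9: S(S(add(S(add(SZ, mul(Z, SSZ))), add(Z, mul(SSZ, SZ)))))
  step 10: S(S(S(add(add(SZ, mul(Z, SSZ)), add(Z, mul(SSZ, SZ))))))
  step 11: S(S(S(add(S(add(Z, mul(Z, SSZ))), add(Z, mul(SSZ, SZ))))))
  step 12: S(S(S(S(add(add(Z, mul(Z, SSZ)), add(Z, mul(SSZ, SZ)))))))
  step 13: S(S(S(S(add(mul(Z, SSZ), add(Z, mul(SSZ, SZ)))))))
  step 14: S(S(S(S(add(Z, add(Z, mul(SSZ, SZ)))))))
  step 15: S(S(S(S(add(Z, mul(SSZ, SZ))))))
  step 16: S(S(S(S(mul(SSZ, SZ)))))
  step 17: S(S(S(S(add(SZ, mul(SZ, SZ))))))
  step 18: S(S(S(S(S(add(Z, mul(SZ, SZ)))))))
  step 19: S(S(S(S(S(mul(SZ, SZ))))))
  step 20: S(S(S(S(S(add(SZ, mul(Z, SZ)))))))
  step 21: S(S(S(S(S(S(add(Z, mul(Z, SZ))))))))
  step 22: S(S(S(S(S(S(mul(Z, SZ)))))))
  step 23: S^6(Z)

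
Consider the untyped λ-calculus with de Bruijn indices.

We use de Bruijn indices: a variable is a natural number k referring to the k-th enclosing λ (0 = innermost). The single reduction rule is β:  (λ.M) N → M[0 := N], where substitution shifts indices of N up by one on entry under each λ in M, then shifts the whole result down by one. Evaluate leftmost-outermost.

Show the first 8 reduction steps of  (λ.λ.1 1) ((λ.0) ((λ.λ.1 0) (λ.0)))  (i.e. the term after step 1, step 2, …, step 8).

  start: (λ.λ.1 1) ((λ.0) ((λ.λ.1 0) (λ.0)))
  →1  λ.(λ.0) ((λ.λ.1 0) (λ.0)) ((λ.0) ((λ.λ.1 0) (λ.0)))
  →2  λ.(λ.λ.1 0) (λ.0) ((λ.0) ((λ.λ.1 0) (λ.0)))
  →3  λ.(λ.(λ.0) 0) ((λ.0) ((λ.λ.1 0) (λ.0)))
  →4  λ.(λ.0) ((λ.0) ((λ.λ.1 0) (λ.0)))
  →5  λ.(λ.0) ((λ.λ.1 0) (λ.0))
  →6  λ.(λ.λ.1 0) (λ.0)
  →7  λ.λ.(λ.0) 0
  →8  λ.λ.0

Answer: after 8 steps: λ.λ.0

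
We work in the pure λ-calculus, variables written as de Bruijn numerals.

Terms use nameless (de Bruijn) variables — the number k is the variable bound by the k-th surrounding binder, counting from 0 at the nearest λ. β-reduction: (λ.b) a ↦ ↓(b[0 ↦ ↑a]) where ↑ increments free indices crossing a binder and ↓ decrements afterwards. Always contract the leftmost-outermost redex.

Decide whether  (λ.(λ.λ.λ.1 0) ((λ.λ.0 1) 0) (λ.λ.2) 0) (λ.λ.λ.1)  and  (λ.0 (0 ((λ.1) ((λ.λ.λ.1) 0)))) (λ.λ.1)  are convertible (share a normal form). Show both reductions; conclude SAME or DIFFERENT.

Answer: SAME — A ⇓ λ.λ.λ.λ.1, B ⇓ λ.λ.λ.λ.1

Reduction:
Term A:
  start: (λ.(λ.λ.λ.1 0) ((λ.λ.0 1) 0) (λ.λ.2) 0) (λ.λ.λ.1)
  [1] (λ.λ.λ.1 0) ((λ.λ.0 1) (λ.λ.λ.1)) (λ.λ.λ.λ.λ.1) (λ.λ.λ.1)
  [2] (λ.λ.1 0) (λ.λ.λ.λ.λ.1) (λ.λ.λ.1)
  [3] (λ.(λ.λ.λ.λ.λ.1) 0) (λ.λ.λ.1)
  [4] (λ.λ.λ.λ.λ.1) (λ.λ.λ.1)
  [5] λ.λ.λ.λ.1

Term B:
  start: (λ.0 (0 ((λ.1) ((λ.λ.λ.1) 0)))) (λ.λ.1)
  [1] (λ.λ.1) ((λ.λ.1) ((λ.λ.λ.1) ((λ.λ.λ.1) (λ.λ.1))))
  [2] λ.(λ.λ.1) ((λ.λ.λ.1) ((λ.λ.λ.1) (λ.λ.1)))
  [3] λ.λ.(λ.λ.λ.1) ((λ.λ.λ.1) (λ.λ.1))
  [4] λ.λ.λ.λ.1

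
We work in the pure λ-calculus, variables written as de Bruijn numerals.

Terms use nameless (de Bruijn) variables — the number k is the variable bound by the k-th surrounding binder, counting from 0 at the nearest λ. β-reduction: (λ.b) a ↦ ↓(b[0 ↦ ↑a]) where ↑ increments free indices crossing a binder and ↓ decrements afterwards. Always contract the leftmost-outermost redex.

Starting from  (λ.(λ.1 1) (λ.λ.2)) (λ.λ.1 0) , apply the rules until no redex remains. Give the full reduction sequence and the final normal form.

Answer: normal form = λ.λ.1 0  (in 4 steps)

Derivation:
  start: (λ.(λ.1 1) (λ.λ.2)) (λ.λ.1 0)
  [1] (λ.(λ.λ.1 0) (λ.λ.1 0)) (λ.λ.λ.λ.1 0)
  [2] (λ.λ.1 0) (λ.λ.1 0)
  [3] λ.(λ.λ.1 0) 0
  [4] λ.λ.1 0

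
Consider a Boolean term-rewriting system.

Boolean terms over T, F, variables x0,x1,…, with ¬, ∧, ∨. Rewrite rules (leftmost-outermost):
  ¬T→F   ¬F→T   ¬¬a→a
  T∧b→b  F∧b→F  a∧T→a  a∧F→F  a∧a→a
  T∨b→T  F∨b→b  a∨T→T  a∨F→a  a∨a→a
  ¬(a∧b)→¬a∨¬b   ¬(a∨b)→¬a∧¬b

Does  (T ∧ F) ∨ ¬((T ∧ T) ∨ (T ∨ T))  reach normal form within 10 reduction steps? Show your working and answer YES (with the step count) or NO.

  start: (T ∧ F) ∨ ¬((T ∧ T) ∨ (T ∨ T))
  →1  F ∨ ¬((T ∧ T) ∨ (T ∨ T))
  →2  ¬((T ∧ T) ∨ (T ∨ T))
  →3  ¬(T ∧ T) ∧ ¬(T ∨ T)
  →4  (¬T ∨ ¬T) ∧ ¬(T ∨ T)
  →5  ¬T ∧ ¬(T ∨ T)
  →6  F ∧ ¬(T ∨ T)
  →7  F

Answer: YES — reaches normal form F in 7 ≤ 10 steps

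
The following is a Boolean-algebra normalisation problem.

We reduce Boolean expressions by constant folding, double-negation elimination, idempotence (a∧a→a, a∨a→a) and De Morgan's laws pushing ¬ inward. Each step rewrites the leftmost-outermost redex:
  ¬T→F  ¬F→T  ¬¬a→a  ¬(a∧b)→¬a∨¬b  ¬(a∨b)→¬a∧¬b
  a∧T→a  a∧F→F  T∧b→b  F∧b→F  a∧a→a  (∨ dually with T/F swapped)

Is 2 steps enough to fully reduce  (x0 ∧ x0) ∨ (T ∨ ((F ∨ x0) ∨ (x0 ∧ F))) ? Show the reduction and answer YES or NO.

Answer: NO — after 2 steps the term is x0 ∨ T, not yet normal

Reduction:
  start: (x0 ∧ x0) ∨ (T ∨ ((F ∨ x0) ∨ (x0 ∧ F)))
  [1] x0 ∨ (T ∨ ((F ∨ x0) ∨ (x0 ∧ F)))
  [2] x0 ∨ T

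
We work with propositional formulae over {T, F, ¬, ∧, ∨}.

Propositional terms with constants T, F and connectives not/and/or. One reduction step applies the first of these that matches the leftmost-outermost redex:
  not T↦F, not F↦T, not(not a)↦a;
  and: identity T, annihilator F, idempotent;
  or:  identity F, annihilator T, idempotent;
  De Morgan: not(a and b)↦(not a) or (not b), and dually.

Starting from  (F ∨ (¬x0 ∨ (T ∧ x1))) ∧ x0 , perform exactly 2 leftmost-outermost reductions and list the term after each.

  start: (F ∨ (¬x0 ∨ (T ∧ x1))) ∧ x0
  →1  (¬x0 ∨ (T ∧ x1)) ∧ x0
  →2  (¬x0 ∨ x1) ∧ x0

Answer: after 2 steps: (¬x0 ∨ x1) ∧ x0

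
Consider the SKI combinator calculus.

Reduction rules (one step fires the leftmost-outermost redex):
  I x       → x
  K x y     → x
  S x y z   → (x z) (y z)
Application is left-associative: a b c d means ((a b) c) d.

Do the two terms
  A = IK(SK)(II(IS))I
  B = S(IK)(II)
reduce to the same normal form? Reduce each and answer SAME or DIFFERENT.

Answer: SAME — A ⇓ SKI, B ⇓ SKI

Derivation:
Term A:
  start: IK(SK)(II(IS))I
  step 1: K(SK)(II(IS))I
  step 2: SKI

Term B:
  start: S(IK)(II)
  step 1: SK(II)
  step 2: SKI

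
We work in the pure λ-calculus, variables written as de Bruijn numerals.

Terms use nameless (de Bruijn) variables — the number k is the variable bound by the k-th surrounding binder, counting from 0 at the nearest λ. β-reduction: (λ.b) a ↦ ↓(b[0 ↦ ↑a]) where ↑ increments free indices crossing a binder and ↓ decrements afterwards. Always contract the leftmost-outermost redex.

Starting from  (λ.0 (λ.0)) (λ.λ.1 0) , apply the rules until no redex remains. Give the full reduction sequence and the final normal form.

  start: (λ.0 (λ.0)) (λ.λ.1 0)
  →1  (λ.λ.1 0) (λ.0)
  →2  λ.(λ.0) 0
  →3  λ.0

Answer: normal form = λ.0  (in 3 steps)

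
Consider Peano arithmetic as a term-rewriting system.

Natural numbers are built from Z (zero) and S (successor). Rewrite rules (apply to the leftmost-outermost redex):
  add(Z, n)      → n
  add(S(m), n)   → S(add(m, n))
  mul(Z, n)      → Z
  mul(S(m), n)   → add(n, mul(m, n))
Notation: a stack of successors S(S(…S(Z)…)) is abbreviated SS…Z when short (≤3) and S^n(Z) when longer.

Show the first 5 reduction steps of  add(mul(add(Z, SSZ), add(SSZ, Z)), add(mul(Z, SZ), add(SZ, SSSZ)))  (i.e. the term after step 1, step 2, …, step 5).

Answer: after 5 steps: S(add(add(add(SZ, Z), mul(SZ, add(SSZ, Z))), add(mul(Z, SZ), add(SZ, SSSZ))))

Working:
  start: add(mul(add(Z, SSZ), add(SSZ, Z)), add(mul(Z, SZ), add(SZ, SSSZ)))
  step 1: add(mul(SSZ, add(SSZ, Z)), add(mul(Z, SZ), add(SZ, SSSZ)))
  step 2: add(add(add(SSZ, Z), mul(SZ, add(SSZ, Z))), add(mul(Z, SZ), add(SZ, SSSZ)))
  step 3: add(add(S(add(SZ, Z)), mul(SZ, add(SSZ, Z))), add(mul(Z, SZ), add(SZ, SSSZ)))
  step 4: add(S(add(add(SZ, Z), mul(SZ, add(SSZ, Z)))), add(mul(Z, SZ), add(SZ, SSSZ)))
  step 5: S(add(add(add(SZ, Z), mul(SZ, add(SSZ, Z))), add(mul(Z, SZ), add(SZ, SSSZ))))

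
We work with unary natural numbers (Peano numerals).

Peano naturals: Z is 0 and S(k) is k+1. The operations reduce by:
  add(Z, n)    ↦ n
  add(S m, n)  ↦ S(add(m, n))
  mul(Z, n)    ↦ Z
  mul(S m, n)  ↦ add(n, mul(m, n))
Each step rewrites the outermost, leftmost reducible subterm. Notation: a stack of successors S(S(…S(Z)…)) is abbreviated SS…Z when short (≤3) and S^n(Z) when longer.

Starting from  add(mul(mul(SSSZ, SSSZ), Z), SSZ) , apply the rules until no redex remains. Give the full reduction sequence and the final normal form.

Answer: normal form = SSZ  (in 36 steps)

Working:
  start: add(mul(mul(SSSZ, SSSZ), Z), SSZ)
  [1] add(mul(add(SSSZ, mul(SSZ, SSSZ)), Z), SSZ)
  [2] add(mul(S(add(SSZ, mul(SSZ, SSSZ))), Z), SSZ)
  [3] add(add(Z, mul(add(SSZ, mul(SSZ, SSSZ)), Z)), SSZ)
  [4] add(mul(add(SSZ, mul(SSZ, SSSZ)), Z), SSZ)
  [5] add(mul(S(add(SZ, mul(SSZ, SSSZ))), Z), SSZ)
  [6] add(add(Z, mul(add(SZ, mul(SSZ, SSSZ)), Z)), SSZ)
  [7] add(mul(add(SZ, mul(SSZ, SSSZ)), Z), SSZ)
  [8] add(mul(S(add(Z, mul(SSZ, SSSZ))), Z), SSZ)
  [9] add(add(Z, mul(add(Z, mul(SSZ, SSSZ)), Z)), SSZ)
  [10] add(mul(add(Z, mul(SSZ, SSSZ)), Z), SSZ)
  [11] add(mul(mul(SSZ, SSSZ), Z), SSZ)
  [12] add(mul(add(SSSZ, mul(SZ, SSSZ)), Z), SSZ)
  [13] add(mul(S(add(SSZ, mul(SZ, SSSZ))), Z), SSZ)
  [14] add(add(Z, mul(add(SSZ, mul(SZ, SSSZ)), Z)), SSZ)
  [15] add(mul(add(SSZ, mul(SZ, SSSZ)), Z), SSZ)
  [16] add(mul(S(add(SZ, mul(SZ, SSSZ))), Z), SSZ)
  [17] add(add(Z, mul(add(SZ, mul(SZ, SSSZ)), Z)), SSZ)
  [18] add(mul(add(SZ, mul(SZ, SSSZ)), Z), SSZ)
  [19] add(mul(S(add(Z, mul(SZ, SSSZ))), Z), SSZ)
  [20] add(add(Z, mul(add(Z, mul(SZ, SSSZ)), Z)), SSZ)
  [21] add(mul(add(Z, mul(SZ, SSSZ)), Z), SSZ)
  [22] add(mul(mul(SZ, SSSZ), Z), SSZ)
  [23] add(mul(add(SSSZ, mul(Z, SSSZ)), Z), SSZ)
  [24] add(mul(S(add(SSZ, mul(Z, SSSZ))), Z), SSZ)
  [25] add(add(Z, mul(add(SSZ, mul(Z, SSSZ)), Z)), SSZ)
  [26] add(mul(add(SSZ, mul(Z, SSSZ)), Z), SSZ)
  [27] add(mul(S(add(SZ, mul(Z, SSSZ))), Z), SSZ)
  [28] add(add(Z, mul(add(SZ, mul(Z, SSSZ)), Z)), SSZ)
  [29] add(mul(add(SZ, mul(Z, SSSZ)), Z), SSZ)
  [30] add(mul(S(add(Z, mul(Z, SSSZ))), Z), SSZ)
  [31] add(add(Z, mul(add(Z, mul(Z, SSSZ)), Z)), SSZ)
  [32] add(mul(add(Z, mul(Z, SSSZ)), Z), SSZ)
  [33] add(mul(mul(Z, SSSZ), Z), SSZ)
  [34] add(mul(Z, Z), SSZ)
  [35] add(Z, SSZ)
  [36] SSZ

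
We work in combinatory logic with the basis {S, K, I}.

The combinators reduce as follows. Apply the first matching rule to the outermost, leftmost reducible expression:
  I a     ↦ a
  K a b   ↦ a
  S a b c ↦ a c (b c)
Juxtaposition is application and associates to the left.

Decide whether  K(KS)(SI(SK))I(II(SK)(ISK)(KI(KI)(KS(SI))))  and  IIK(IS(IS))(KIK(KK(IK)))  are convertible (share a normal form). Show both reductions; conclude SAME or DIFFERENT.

Term A:
  start: K(KS)(SI(SK))I(II(SK)(ISK)(KI(KI)(KS(SI))))
  step 1: KSI(II(SK)(ISK)(KI(KI)(KS(SI))))
  step 2: S(II(SK)(ISK)(KI(KI)(KS(SI))))
  step 3: S(I(SK)(ISK)(KI(KI)(KS(SI))))
  step 4: S(SK(ISK)(KI(KI)(KS(SI))))
  step 5: S(K(KI(KI)(KS(SI)))(ISK(KI(KI)(KS(SI)))))
  step 6: S(KI(KI)(KS(SI)))
  step 7: S(I(KS(SI)))
  step 8: S(KS(SI))
  step 9: SS

Term B:
  start: IIK(IS(IS))(KIK(KK(IK)))
  step 1: IK(IS(IS))(KIK(KK(IK)))
  step 2: K(IS(IS))(KIK(KK(IK)))
  step 3: IS(IS)
  step 4: S(IS)
  step 5: SS

Answer: SAME — A ⇓ SS, B ⇓ SS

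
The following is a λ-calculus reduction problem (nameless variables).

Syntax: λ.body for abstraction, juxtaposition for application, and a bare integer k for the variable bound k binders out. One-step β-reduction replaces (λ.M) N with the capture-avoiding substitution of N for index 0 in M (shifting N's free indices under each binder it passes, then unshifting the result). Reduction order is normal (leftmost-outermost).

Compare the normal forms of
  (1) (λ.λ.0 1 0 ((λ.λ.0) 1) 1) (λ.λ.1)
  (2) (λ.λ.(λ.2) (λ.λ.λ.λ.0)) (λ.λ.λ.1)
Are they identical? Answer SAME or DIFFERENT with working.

Answer: DIFFERENT — A ⇓ λ.0 (λ.λ.1) 0 (λ.0) (λ.λ.1), B ⇓ λ.λ.λ.λ.1

Working:
Term A:
  start: (λ.λ.0 1 0 ((λ.λ.0) 1) 1) (λ.λ.1)
  step 1: λ.0 (λ.λ.1) 0 ((λ.λ.0) (λ.λ.1)) (λ.λ.1)
  step 2: λ.0 (λ.λ.1) 0 (λ.0) (λ.λ.1)

Term B:
  start: (λ.λ.(λ.2) (λ.λ.λ.λ.0)) (λ.λ.λ.1)
  step 1: λ.(λ.λ.λ.λ.1) (λ.λ.λ.λ.0)
  step 2: λ.λ.λ.λ.1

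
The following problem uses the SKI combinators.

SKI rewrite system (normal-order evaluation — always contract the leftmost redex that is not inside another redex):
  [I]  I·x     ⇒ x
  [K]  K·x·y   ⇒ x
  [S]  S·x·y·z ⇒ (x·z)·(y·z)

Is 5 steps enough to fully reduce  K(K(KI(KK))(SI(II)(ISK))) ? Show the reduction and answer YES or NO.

Answer: YES — reaches normal form KI in 2 ≤ 5 steps

Working:
  start: K(K(KI(KK))(SI(II)(ISK)))
  [1] K(KI(KK))
  [2] KI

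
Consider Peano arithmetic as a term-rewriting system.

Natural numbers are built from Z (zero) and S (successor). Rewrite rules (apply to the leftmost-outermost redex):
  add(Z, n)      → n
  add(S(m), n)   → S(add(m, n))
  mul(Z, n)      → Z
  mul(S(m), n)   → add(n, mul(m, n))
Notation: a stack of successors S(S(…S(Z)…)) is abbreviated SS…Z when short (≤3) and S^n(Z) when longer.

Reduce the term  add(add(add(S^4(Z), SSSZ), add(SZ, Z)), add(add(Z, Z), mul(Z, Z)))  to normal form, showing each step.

  start: add(add(add(S^4(Z), SSSZ), add(SZ, Z)), add(add(Z, Z), mul(Z, Z)))
  step 1: add(add(S(add(SSSZ, SSSZ)), add(SZ, Z)), add(add(Z, Z), mul(Z, Z)))
  step 2: add(S(add(add(SSSZ, SSSZ), add(SZ, Z))), add(add(Z, Z), mul(Z, Z)))
  step 3: S(add(add(add(SSSZ, SSSZ), add(SZ, Z)), add(add(Z, Z), mul(Z, Z))))
  step 4: S(add(add(S(add(SSZ, SSSZ)), add(SZ, Z)), add(add(Z, Z), mul(Z, Z))))
  step 5: S(add(S(add(add(SSZ, SSSZ), add(SZ, Z))), add(add(Z, Z), mul(Z, Z))))
  step 6: S(S(add(add(add(SSZ, SSSZ), add(SZ, Z)), add(add(Z, Z), mul(Z, Z)))))
  step 7: S(S(add(add(S(add(SZ, SSSZ)), add(SZ, Z)), add(add(Z, Z), mul(Z, Z)))))
  step 8: S(S(add(S(add(add(SZ, SSSZ), add(SZ, Z))), add(add(Z, Z), mul(Z, Z)))))
  step 9: S(S(S(add(add(add(SZ, SSSZ), add(SZ, Z)), add(add(Z, Z), mul(Z, Z))))))
  step 10: S(S(S(add(add(S(add(Z, SSSZ)), add(SZ, Z)), add(add(Z, Z), mul(Z, Z))))))
  step 11: S(S(S(add(S(add(add(Z, SSSZ), add(SZ, Z))), add(add(Z, Z), mul(Z, Z))))))
  step 12: S(S(S(S(add(add(add(Z, SSSZ), add(SZ, Z)), add(add(Z, Z), mul(Z, Z)))))))
  step 13: S(S(S(S(add(add(SSSZ, add(SZ, Z)), add(add(Z, Z), mul(Z, Z)))))))
  step 14: S(S(S(S(add(S(add(SSZ, add(SZ, Z))), add(add(Z, Z), mul(Z, Z)))))))
  step 15: S(S(S(S(S(add(add(SSZ, add(SZ, Z)), add(add(Z, Z), mul(Z, Z))))))))
  step 16: S(S(S(S(S(add(S(add(SZ, add(SZ, Z))), add(add(Z, Z), mul(Z, Z))))))))
  step 17: S(S(S(S(S(S(add(add(SZ, add(SZ, Z)), add(add(Z, Z), mul(Z, Z)))))))))
  step 18: S(S(S(S(S(S(add(S(add(Z, add(SZ, Z))), add(add(Z, Z), mul(Z, Z)))))))))
  step 19: S(S(S(S(S(S(S(add(add(Z, add(SZ, Z)), add(add(Z, Z), mul(Z, Z))))))))))
  step 20: S(S(S(S(S(S(S(add(add(SZ, Z), add(add(Z, Z), mul(Z, Z))))))))))
  step 21: S(S(S(S(S(S(S(add(S(add(Z, Z)), add(add(Z, Z), mul(Z, Z))))))))))
  step 22: S(S(S(S(S(S(S(S(add(add(Z, Z), add(add(Z, Z), mul(Z, Z)))))))))))
  step 23: S(S(S(S(S(S(S(S(add(Z, add(add(Z, Z), mul(Z, Z)))))))))))
  step 24: S(S(S(S(S(S(S(S(add(add(Z, Z), mul(Z, Z))))))))))
  step 25: S(S(S(S(S(S(S(S(add(Z, mul(Z, Z))))))))))
  step 26: S(S(S(S(S(S(S(S(mul(Z, Z)))))))))
  step 27: S^8(Z)

Answer: normal form = S^8(Z)  (in 27 steps)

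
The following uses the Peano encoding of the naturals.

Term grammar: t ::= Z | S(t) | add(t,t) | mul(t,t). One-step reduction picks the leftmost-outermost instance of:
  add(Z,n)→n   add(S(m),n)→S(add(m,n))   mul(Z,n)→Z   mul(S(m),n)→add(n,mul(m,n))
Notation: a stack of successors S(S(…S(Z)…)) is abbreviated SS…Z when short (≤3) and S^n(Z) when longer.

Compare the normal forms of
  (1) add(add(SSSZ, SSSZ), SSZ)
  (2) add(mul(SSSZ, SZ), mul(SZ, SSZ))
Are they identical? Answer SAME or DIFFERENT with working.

Term A:
  start: add(add(SSSZ, SSSZ), SSZ)
  [1] add(S(add(SSZ, SSSZ)), SSZ)
  [2] S(add(add(SSZ, SSSZ), SSZ))
  [3] S(add(S(add(SZ, SSSZ)), SSZ))
  [4] S(S(add(add(SZ, SSSZ), SSZ)))
  [5] S(S(add(S(add(Z, SSSZ)), SSZ)))
  [6] S(S(S(add(add(Z, SSSZ), SSZ))))
  [7] S(S(S(add(SSSZ, SSZ))))
  [8] S(S(S(S(add(SSZ, SSZ)))))
  [9] S(S(S(S(S(add(SZ, SSZ))))))
  [10] S(S(S(S(S(S(add(Z, SSZ)))))))
  [11] S^8(Z)

Term B:
  start: add(mul(SSSZ, SZ), mul(SZ, SSZ))
  [1] add(add(SZ, mul(SSZ, SZ)), mul(SZ, SSZ))
  [2] add(S(add(Z, mul(SSZ, SZ))), mul(SZ, SSZ))
  [3] S(add(add(Z, mul(SSZ, SZ)), mul(SZ, SSZ)))
  [4] S(add(mul(SSZ, SZ), mul(SZ, SSZ)))
  [5] S(add(add(SZ, mul(SZ, SZ)), mul(SZ, SSZ)))
  [6] S(add(S(add(Z, mul(SZ, SZ))), mul(SZ, SSZ)))
  [7] S(S(add(add(Z, mul(SZ, SZ)), mul(SZ, SSZ))))
  [8] S(S(add(mul(SZ, SZ), mul(SZ, SSZ))))
  [9] S(S(add(add(SZ, mul(Z, SZ)), mul(SZ, SSZ))))
  [10] S(S(add(S(add(Z, mul(Z, SZ))), mul(SZ, SSZ))))
  [11] S(S(S(add(add(Z, mul(Z, SZ)), mul(SZ, SSZ)))))
  [12] S(S(S(add(mul(Z, SZ), mul(SZ, SSZ)))))
  [13] S(S(S(add(Z, mul(SZ, SSZ)))))
  [14] S(S(S(mul(SZ, SSZ))))
  [15] S(S(S(add(SSZ, mul(Z, SSZ)))))
  [16] S(S(S(S(add(SZ, mul(Z, SSZ))))))
  [17] S(S(S(S(S(add(Z, mul(Z, SSZ)))))))
  [18] S(S(S(S(S(mul(Z, SSZ))))))
  [19] S^5(Z)

Answer: DIFFERENT — A ⇓ S^8(Z), B ⇓ S^5(Z)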